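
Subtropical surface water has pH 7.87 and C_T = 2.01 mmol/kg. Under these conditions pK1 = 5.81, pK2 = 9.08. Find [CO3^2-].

[CO3²⁻] = 0.116 mmol/kg

α₂ = 1 / (1 + [H⁺]/K2 + [H⁺]²/(K1K2)) = 1 / (1 + 10^+1.21 + 10^-0.85)
   = 1 / (1 + 16.218 + 0.14125) = 1/17.359 = 0.05761
[CO3²⁻] = α₂ × DIC = 0.05761 × 2.01 = 0.116 mmol/kg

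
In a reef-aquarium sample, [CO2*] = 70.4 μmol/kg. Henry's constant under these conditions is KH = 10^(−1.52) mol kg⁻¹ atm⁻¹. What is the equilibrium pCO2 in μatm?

pCO2 = 2330 μatm

KH = 10^(−1.52) = 3.020×10^-2 mol kg⁻¹ atm⁻¹
pCO2 = [CO2*]/KH = 70.4×10^-6 / 3.020×10^-2 = 2.33×10^-3 atm = 2330 μatm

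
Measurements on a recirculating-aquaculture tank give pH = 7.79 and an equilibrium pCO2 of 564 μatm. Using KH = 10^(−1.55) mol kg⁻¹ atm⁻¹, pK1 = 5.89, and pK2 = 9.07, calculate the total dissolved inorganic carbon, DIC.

[CO2*] = KH · pCO2 = 10^(−1.55) × 564×10^-6 = 1.590×10^-5 mol/kg
α₀ = 1/(1 + K1/[H⁺] + K1K2/[H⁺]²) = 1/(1 + 10^+1.90 + 10^+0.62) = 0.01182
DIC = [CO2*]/α₀ = 1.590×10^-5 / 0.01182 = 1.34 mmol/kg

DIC = 1.34 mmol/kg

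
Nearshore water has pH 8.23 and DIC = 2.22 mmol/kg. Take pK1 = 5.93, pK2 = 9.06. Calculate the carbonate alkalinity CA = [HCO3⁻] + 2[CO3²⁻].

CA = [HCO3⁻] + 2[CO3²⁻] = (α₁ + 2α₂)·DIC
At pH 8.23: [H⁺]/K1 = 10^-2.30 = 0.0050119, K2/[H⁺] = 10^-0.83 = 0.14791
α₁ = 1/(1 + 0.0050119 + 0.14791) = 1/1.1529 = 0.8674; α₂ = α₁·K2/[H⁺] = 0.1283
α₁ + 2α₂ = 1.1239
CA = 1.1239 × 2.22 = 2.50 mmol/kg

CA = 2.50 mmol/kg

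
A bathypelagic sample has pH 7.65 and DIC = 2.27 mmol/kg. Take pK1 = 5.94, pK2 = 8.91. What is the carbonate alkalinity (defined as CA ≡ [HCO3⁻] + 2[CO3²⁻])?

CA = [HCO3⁻] + 2[CO3²⁻] = (α₁ + 2α₂)·DIC
At pH 7.65: [H⁺]/K1 = 10^-1.71 = 0.019498, K2/[H⁺] = 10^-1.26 = 0.054954
α₁ = 1/(1 + 0.019498 + 0.054954) = 1/1.0745 = 0.9307; α₂ = α₁·K2/[H⁺] = 0.05115
α₁ + 2α₂ = 1.0330
CA = 1.0330 × 2.27 = 2.34 mmol/kg

CA = 2.34 mmol/kg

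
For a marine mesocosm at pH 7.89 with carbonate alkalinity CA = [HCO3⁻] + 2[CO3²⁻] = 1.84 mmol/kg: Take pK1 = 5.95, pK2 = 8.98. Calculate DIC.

DIC = 1.73 mmol/kg

CA = [HCO3⁻] + 2[CO3²⁻] = (α₁ + 2α₂)·DIC
At pH 7.89: [H⁺]/K1 = 10^-1.94 = 0.011482, K2/[H⁺] = 10^-1.09 = 0.081283
α₁ = 1/(1 + 0.011482 + 0.081283) = 1/1.0928 = 0.9151; α₂ = α₁·K2/[H⁺] = 0.07438
α₁ + 2α₂ = 1.0639
DIC = CA / (α₁ + 2α₂) = 1.84 / 1.0639 = 1.73 mmol/kg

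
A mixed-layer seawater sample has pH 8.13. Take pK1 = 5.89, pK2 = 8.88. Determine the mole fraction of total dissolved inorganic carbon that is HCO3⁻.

α₁ = 0.845

α₁ = 1 / (1 + [H⁺]/K1 + K2/[H⁺]) = 1 / (1 + 10^-2.24 + 10^-0.75)
   = 1 / (1 + 0.0057544 + 0.17783) = 1/1.1836 = 0.8449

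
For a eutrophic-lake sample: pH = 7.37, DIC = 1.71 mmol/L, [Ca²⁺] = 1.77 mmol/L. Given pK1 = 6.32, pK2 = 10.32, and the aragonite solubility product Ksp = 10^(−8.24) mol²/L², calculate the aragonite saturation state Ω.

α₂ = 1 / (1 + [H⁺]/K2 + [H⁺]²/(K1K2)) = 1 / (1 + 10^+2.95 + 10^+1.90)
   = 1 / (1 + 891.25 + 79.433) = 1/971.68 = 0.001029
[CO3²⁻] = α₂ × DIC = 0.001029 × 1.71 = 0.001760 mmol/L = 1.760 μmol/L
Ksp = 10^(−8.24) = 5.754×10^-9
Ω = [Ca²⁺][CO3²⁻]/Ksp = (1.77×10^-3)(1.760×10^-6) / 5.754×10^-9 = 0.541

Ω = 0.541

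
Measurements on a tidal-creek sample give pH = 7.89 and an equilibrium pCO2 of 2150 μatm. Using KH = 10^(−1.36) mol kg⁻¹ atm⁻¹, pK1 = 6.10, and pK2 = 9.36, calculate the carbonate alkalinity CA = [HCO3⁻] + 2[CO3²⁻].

CA = 6.18 mmol/kg

[CO2*] = KH · pCO2 = 10^(−1.36) × 2150×10^-6 = 9.385×10^-5 mol/kg
α₀ = 1/(1 + K1/[H⁺] + K1K2/[H⁺]²) = 1/(1 + 10^+1.79 + 10^+0.32) = 0.01544
DIC = [CO2*]/α₀ = 9.385×10^-5 / 0.01544 = 6.077 mmol/kg
CA = (α₁ + 2α₂)·DIC = (0.9523 + 2×0.03227) × 6.077 = 6.18 mmol/kg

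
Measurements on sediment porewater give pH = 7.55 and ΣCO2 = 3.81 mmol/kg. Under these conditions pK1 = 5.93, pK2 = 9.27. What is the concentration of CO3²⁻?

α₂ = 1 / (1 + [H⁺]/K2 + [H⁺]²/(K1K2)) = 1 / (1 + 10^+1.72 + 10^+0.10)
   = 1 / (1 + 52.481 + 1.2589) = 1/54.740 = 0.01827
[CO3²⁻] = α₂ × DIC = 0.01827 × 3.81 = 0.0696 mmol/kg

[CO3²⁻] = 0.0696 mmol/kg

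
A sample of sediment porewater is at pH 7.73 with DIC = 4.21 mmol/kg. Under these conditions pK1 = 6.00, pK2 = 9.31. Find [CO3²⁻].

[CO3²⁻] = 0.106 mmol/kg

α₂ = 1 / (1 + [H⁺]/K2 + [H⁺]²/(K1K2)) = 1 / (1 + 10^+1.58 + 10^-0.15)
   = 1 / (1 + 38.019 + 0.70795) = 1/39.727 = 0.02517
[CO3²⁻] = α₂ × DIC = 0.02517 × 4.21 = 0.106 mmol/kg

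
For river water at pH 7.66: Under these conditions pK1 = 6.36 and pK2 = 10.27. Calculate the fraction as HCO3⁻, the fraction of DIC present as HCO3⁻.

α₁ = 1 / (1 + [H⁺]/K1 + K2/[H⁺]) = 1 / (1 + 10^-1.30 + 10^-2.61)
   = 1 / (1 + 0.050119 + 0.0024547) = 1/1.0526 = 0.9501

α₁ = 0.950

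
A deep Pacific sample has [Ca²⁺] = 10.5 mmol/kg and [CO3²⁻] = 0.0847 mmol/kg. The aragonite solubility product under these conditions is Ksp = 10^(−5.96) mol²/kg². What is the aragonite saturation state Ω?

Ksp = 10^(−5.96) = 1.096×10^-6
Ω = [Ca²⁺][CO3²⁻]/Ksp = (10.5×10^-3)(0.0847×10^-3) / 1.096×10^-6 = 0.811

Ω = 0.811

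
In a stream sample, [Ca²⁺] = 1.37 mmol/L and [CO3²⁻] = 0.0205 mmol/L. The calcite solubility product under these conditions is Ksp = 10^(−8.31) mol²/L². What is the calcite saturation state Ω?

Ω = 5.73

Ksp = 10^(−8.31) = 4.898×10^-9
Ω = [Ca²⁺][CO3²⁻]/Ksp = (1.37×10^-3)(0.0205×10^-3) / 4.898×10^-9 = 5.73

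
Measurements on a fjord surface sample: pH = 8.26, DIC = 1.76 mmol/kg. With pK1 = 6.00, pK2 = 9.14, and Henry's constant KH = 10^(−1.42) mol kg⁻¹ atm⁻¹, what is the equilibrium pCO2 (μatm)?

pCO2 = 224 μatm

α₀ = 1 / (1 + K1/[H⁺] + K1K2/[H⁺]²) = 1 / (1 + 10^+2.26 + 10^+1.38)
   = 1 / (1 + 181.97 + 23.988) = 1/206.96 = 0.004832
[CO2*] = α₀ × DIC = 0.004832 × 1.76 = 0.008504 mmol/kg = 8.504 μmol/kg
pCO2 = [CO2*]/KH = 8.504×10^-6 / 3.802×10^-2 = 224 μatm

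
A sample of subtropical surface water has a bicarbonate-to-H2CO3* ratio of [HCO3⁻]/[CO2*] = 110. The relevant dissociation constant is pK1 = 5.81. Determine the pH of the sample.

From K1 = [H⁺][HCO3⁻]/[CO2*]:  pH = pK1 + log₁₀([HCO3⁻]/[CO2*])
log₁₀(110) = +2.041
pH = 5.81 + (+2.041) = 7.85

pH = 7.85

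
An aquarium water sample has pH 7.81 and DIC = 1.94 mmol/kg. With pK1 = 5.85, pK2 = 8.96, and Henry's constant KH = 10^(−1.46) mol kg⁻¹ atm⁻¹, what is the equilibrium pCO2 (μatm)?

pCO2 = 567 μatm

α₀ = 1 / (1 + K1/[H⁺] + K1K2/[H⁺]²) = 1 / (1 + 10^+1.96 + 10^+0.81)
   = 1 / (1 + 91.201 + 6.4565) = 1/98.658 = 0.01014
[CO2*] = α₀ × DIC = 0.01014 × 1.94 = 0.01966 mmol/kg = 19.66 μmol/kg
pCO2 = [CO2*]/KH = 1.966×10^-5 / 3.467×10^-2 = 567 μatm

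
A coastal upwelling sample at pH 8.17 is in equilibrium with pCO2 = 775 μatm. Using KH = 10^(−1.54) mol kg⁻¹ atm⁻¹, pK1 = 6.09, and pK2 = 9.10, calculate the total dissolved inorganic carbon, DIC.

DIC = 3.03 mmol/kg

[CO2*] = KH · pCO2 = 10^(−1.54) × 775×10^-6 = 2.235×10^-5 mol/kg
α₀ = 1/(1 + K1/[H⁺] + K1K2/[H⁺]²) = 1/(1 + 10^+2.08 + 10^+1.15) = 0.007388
DIC = [CO2*]/α₀ = 2.235×10^-5 / 0.007388 = 3.03 mmol/kg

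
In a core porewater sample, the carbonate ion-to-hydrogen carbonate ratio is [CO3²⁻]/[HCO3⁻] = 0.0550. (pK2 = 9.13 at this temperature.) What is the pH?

pH = 7.87

From K2 = [H⁺][CO3²⁻]/[HCO3⁻]:  pH = pK2 + log₁₀([CO3²⁻]/[HCO3⁻])
log₁₀(0.0550) = -1.260
pH = 9.13 + (-1.260) = 7.87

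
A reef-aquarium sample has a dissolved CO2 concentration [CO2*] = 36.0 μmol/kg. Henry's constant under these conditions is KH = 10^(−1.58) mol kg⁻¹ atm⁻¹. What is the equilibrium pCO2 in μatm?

KH = 10^(−1.58) = 2.630×10^-2 mol kg⁻¹ atm⁻¹
pCO2 = [CO2*]/KH = 36.0×10^-6 / 2.630×10^-2 = 1.37×10^-3 atm = 1370 μatm

pCO2 = 1370 μatm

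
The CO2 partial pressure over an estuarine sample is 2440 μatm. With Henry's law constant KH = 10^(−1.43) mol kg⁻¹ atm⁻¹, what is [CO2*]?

[CO2*] = 90.7 μmol/kg

KH = 10^(−1.43) = 3.715×10^-2 mol kg⁻¹ atm⁻¹
[CO2*] = KH · pCO2 = 3.715×10^-2 × 2440×10^-6 atm = 9.07×10^-5 mol/kg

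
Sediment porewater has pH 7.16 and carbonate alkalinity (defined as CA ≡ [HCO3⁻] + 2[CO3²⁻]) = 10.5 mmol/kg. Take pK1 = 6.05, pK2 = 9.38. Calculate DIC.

CA = [HCO3⁻] + 2[CO3²⁻] = (α₁ + 2α₂)·DIC
At pH 7.16: [H⁺]/K1 = 10^-1.11 = 0.077625, K2/[H⁺] = 10^-2.22 = 0.0060256
α₁ = 1/(1 + 0.077625 + 0.0060256) = 1/1.0837 = 0.9228; α₂ = α₁·K2/[H⁺] = 0.005560
α₁ + 2α₂ = 0.9339
DIC = CA / (α₁ + 2α₂) = 10.5 / 0.9339 = 11.2 mmol/kg

DIC = 11.2 mmol/kg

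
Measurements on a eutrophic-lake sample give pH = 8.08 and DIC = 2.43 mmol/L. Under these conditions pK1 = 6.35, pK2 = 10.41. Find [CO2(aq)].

[CO2*] = 0.0442 mmol/L

α₀ = 1 / (1 + K1/[H⁺] + K1K2/[H⁺]²) = 1 / (1 + 10^+1.73 + 10^-0.60)
   = 1 / (1 + 53.703 + 0.25119) = 1/54.954 = 0.01820
[CO2*] = α₀ × DIC = 0.01820 × 2.43 = 0.0442 mmol/L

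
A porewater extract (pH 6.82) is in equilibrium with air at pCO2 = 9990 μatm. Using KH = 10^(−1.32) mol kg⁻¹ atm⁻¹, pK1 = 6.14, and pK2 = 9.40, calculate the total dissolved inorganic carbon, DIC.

DIC = 2.77 mmol/kg

[CO2*] = KH · pCO2 = 10^(−1.32) × 9990×10^-6 = 4.782×10^-4 mol/kg
α₀ = 1/(1 + K1/[H⁺] + K1K2/[H⁺]²) = 1/(1 + 10^+0.68 + 10^-1.90) = 0.1724
DIC = [CO2*]/α₀ = 4.782×10^-4 / 0.1724 = 2.77 mmol/kg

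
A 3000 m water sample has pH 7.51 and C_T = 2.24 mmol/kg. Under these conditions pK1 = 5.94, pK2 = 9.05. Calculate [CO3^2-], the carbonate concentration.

α₂ = 1 / (1 + [H⁺]/K2 + [H⁺]²/(K1K2)) = 1 / (1 + 10^+1.54 + 10^-0.03)
   = 1 / (1 + 34.674 + 0.93325) = 1/36.607 = 0.02732
[CO3²⁻] = α₂ × DIC = 0.02732 × 2.24 = 0.0612 mmol/kg

[CO3²⁻] = 0.0612 mmol/kg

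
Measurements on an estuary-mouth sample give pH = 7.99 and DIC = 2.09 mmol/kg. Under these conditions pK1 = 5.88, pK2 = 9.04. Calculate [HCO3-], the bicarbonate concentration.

α₁ = 1 / (1 + [H⁺]/K1 + K2/[H⁺]) = 1 / (1 + 10^-2.11 + 10^-1.05)
   = 1 / (1 + 0.0077625 + 0.089125) = 1/1.0969 = 0.9117
[HCO3⁻] = α₁ × DIC = 0.9117 × 2.09 = 1.91 mmol/kg

[HCO3⁻] = 1.91 mmol/kg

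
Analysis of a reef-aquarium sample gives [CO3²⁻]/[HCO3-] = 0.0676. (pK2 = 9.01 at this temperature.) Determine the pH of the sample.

From K2 = [H⁺][CO3²⁻]/[HCO3-]:  pH = pK2 + log₁₀([CO3²⁻]/[HCO3-])
log₁₀(0.0676) = -1.170
pH = 9.01 + (-1.170) = 7.84

pH = 7.84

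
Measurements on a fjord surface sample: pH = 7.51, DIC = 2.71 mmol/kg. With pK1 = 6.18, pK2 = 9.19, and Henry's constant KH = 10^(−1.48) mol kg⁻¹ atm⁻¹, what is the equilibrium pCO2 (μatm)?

α₀ = 1 / (1 + K1/[H⁺] + K1K2/[H⁺]²) = 1 / (1 + 10^+1.33 + 10^-0.35)
   = 1 / (1 + 21.380 + 0.44668) = 1/22.826 = 0.04381
[CO2*] = α₀ × DIC = 0.04381 × 2.71 = 0.1187 mmol/kg
pCO2 = [CO2*]/KH = 1.187×10^-4 / 3.311×10^-2 = 3590 μatm

pCO2 = 3590 μatm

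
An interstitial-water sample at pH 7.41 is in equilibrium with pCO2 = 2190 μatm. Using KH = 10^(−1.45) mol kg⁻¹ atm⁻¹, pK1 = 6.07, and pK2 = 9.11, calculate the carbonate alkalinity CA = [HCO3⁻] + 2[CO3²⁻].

CA = 1.77 mmol/kg

[CO2*] = KH · pCO2 = 10^(−1.45) × 2190×10^-6 = 7.770×10^-5 mol/kg
α₀ = 1/(1 + K1/[H⁺] + K1K2/[H⁺]²) = 1/(1 + 10^+1.34 + 10^-0.36) = 0.04289
DIC = [CO2*]/α₀ = 7.770×10^-5 / 0.04289 = 1.812 mmol/kg
CA = (α₁ + 2α₂)·DIC = (0.9384 + 2×0.01872) × 1.812 = 1.77 mmol/kg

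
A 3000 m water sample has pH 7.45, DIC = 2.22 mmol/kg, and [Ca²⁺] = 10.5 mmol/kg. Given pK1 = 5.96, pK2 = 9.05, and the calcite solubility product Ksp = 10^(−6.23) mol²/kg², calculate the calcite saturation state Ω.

Ω = 0.940

α₂ = 1 / (1 + [H⁺]/K2 + [H⁺]²/(K1K2)) = 1 / (1 + 10^+1.60 + 10^+0.11)
   = 1 / (1 + 39.811 + 1.2882) = 1/42.099 = 0.02375
[CO3²⁻] = α₂ × DIC = 0.02375 × 2.22 = 0.05273 mmol/kg
Ksp = 10^(−6.23) = 5.888×10^-7
Ω = [Ca²⁺][CO3²⁻]/Ksp = (10.5×10^-3)(5.273×10^-5) / 5.888×10^-7 = 0.940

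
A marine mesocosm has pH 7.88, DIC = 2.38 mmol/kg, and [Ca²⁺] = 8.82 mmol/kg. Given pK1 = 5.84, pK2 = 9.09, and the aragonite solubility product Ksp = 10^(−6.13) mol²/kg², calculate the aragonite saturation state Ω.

α₂ = 1 / (1 + [H⁺]/K2 + [H⁺]²/(K1K2)) = 1 / (1 + 10^+1.21 + 10^-0.83)
   = 1 / (1 + 16.218 + 0.14791) = 1/17.366 = 0.05758
[CO3²⁻] = α₂ × DIC = 0.05758 × 2.38 = 0.1370 mmol/kg
Ksp = 10^(−6.13) = 7.413×10^-7
Ω = [Ca²⁺][CO3²⁻]/Ksp = (8.82×10^-3)(1.370×10^-4) / 7.413×10^-7 = 1.63

Ω = 1.63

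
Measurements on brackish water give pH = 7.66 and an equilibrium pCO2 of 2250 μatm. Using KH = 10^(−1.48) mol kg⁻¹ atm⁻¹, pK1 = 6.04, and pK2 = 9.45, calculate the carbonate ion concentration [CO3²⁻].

[CO3²⁻] = 0.0504 mmol/kg

[CO2*] = KH · pCO2 = 10^(−1.48) × 2250×10^-6 = 7.450×10^-5 mol/kg
α₀ = 1/(1 + K1/[H⁺] + K1K2/[H⁺]²) = 1/(1 + 10^+1.62 + 10^-0.17) = 0.02306
DIC = [CO2*]/α₀ = 7.450×10^-5 / 0.02306 = 3.231 mmol/kg
[CO3²⁻] = α₂·DIC; α₂ = 0.01559, so [CO3²⁻] = 0.01559 × 3.231 = 0.0504 mmol/kg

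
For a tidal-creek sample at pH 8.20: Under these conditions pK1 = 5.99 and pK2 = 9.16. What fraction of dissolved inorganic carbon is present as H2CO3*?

α₀ = 1 / (1 + K1/[H⁺] + K1K2/[H⁺]²) = 1 / (1 + 10^+2.21 + 10^+1.25)
   = 1 / (1 + 162.18 + 17.783) = 1/180.96 = 0.005526

α₀ = 0.00553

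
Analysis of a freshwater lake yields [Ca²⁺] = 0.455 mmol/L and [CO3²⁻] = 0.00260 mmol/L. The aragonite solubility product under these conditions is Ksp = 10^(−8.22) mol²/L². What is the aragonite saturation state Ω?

Ksp = 10^(−8.22) = 6.026×10^-9
Ω = [Ca²⁺][CO3²⁻]/Ksp = (0.455×10^-3)(0.00260×10^-3) / 6.026×10^-9 = 0.196

Ω = 0.196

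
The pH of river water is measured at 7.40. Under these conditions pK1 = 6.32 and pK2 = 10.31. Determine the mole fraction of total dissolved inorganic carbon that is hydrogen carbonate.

α₁ = 0.922

α₁ = 1 / (1 + [H⁺]/K1 + K2/[H⁺]) = 1 / (1 + 10^-1.08 + 10^-2.91)
   = 1 / (1 + 0.083176 + 0.0012303) = 1/1.0844 = 0.9222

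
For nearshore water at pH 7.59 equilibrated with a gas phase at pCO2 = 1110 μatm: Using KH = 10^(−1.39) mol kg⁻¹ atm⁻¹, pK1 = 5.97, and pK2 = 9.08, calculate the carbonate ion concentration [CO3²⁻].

[CO2*] = KH · pCO2 = 10^(−1.39) × 1110×10^-6 = 4.522×10^-5 mol/kg
α₀ = 1/(1 + K1/[H⁺] + K1K2/[H⁺]²) = 1/(1 + 10^+1.62 + 10^+0.13) = 0.02271
DIC = [CO2*]/α₀ = 4.522×10^-5 / 0.02271 = 1.991 mmol/kg
[CO3²⁻] = α₂·DIC; α₂ = 0.03063, so [CO3²⁻] = 0.03063 × 1.991 = 0.0610 mmol/kg

[CO3²⁻] = 0.0610 mmol/kg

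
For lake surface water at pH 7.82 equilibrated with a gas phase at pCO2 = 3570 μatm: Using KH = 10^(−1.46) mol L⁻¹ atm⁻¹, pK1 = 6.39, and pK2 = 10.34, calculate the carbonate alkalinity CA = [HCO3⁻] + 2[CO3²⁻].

CA = 3.35 mmol/L

[CO2*] = KH · pCO2 = 10^(−1.46) × 3570×10^-6 = 1.238×10^-4 mol/L
α₀ = 1/(1 + K1/[H⁺] + K1K2/[H⁺]²) = 1/(1 + 10^+1.43 + 10^-1.09) = 0.03572
DIC = [CO2*]/α₀ = 1.238×10^-4 / 0.03572 = 3.466 mmol/L
CA = (α₁ + 2α₂)·DIC = (0.9614 + 2×0.002903) × 3.466 = 3.35 mmol/L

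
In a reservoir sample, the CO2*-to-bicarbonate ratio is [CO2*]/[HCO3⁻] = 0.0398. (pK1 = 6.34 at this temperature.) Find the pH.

pH = 7.74

From K1 = [H⁺][HCO3⁻]/[CO2*]:  pH = pK1 − log₁₀([CO2*]/[HCO3⁻])
log₁₀(0.0398) = -1.400
pH = 6.34 − (-1.400) = 7.74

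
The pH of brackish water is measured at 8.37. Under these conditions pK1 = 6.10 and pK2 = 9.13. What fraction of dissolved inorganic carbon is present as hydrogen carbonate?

α₁ = 0.848

α₁ = 1 / (1 + [H⁺]/K1 + K2/[H⁺]) = 1 / (1 + 10^-2.27 + 10^-0.76)
   = 1 / (1 + 0.0053703 + 0.17378) = 1/1.1792 = 0.8481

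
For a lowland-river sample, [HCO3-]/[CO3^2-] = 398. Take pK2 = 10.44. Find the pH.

pH = 7.84

From K2 = [H⁺][CO3^2-]/[HCO3-]:  pH = pK2 − log₁₀([HCO3-]/[CO3^2-])
log₁₀(398) = +2.600
pH = 10.44 − (+2.600) = 7.84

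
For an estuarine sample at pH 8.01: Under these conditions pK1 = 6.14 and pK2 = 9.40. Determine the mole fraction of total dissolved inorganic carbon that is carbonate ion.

α₂ = 1 / (1 + [H⁺]/K2 + [H⁺]²/(K1K2)) = 1 / (1 + 10^+1.39 + 10^-0.48)
   = 1 / (1 + 24.547 + 0.33113) = 1/25.878 = 0.03864

α₂ = 0.0386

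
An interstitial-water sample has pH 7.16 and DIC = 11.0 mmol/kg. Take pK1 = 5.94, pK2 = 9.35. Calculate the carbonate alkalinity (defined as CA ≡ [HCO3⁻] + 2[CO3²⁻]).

CA = 10.4 mmol/kg

CA = [HCO3⁻] + 2[CO3²⁻] = (α₁ + 2α₂)·DIC
At pH 7.16: [H⁺]/K1 = 10^-1.22 = 0.060256, K2/[H⁺] = 10^-2.19 = 0.0064565
α₁ = 1/(1 + 0.060256 + 0.0064565) = 1/1.0667 = 0.9375; α₂ = α₁·K2/[H⁺] = 0.006053
α₁ + 2α₂ = 0.9496
CA = 0.9496 × 11.0 = 10.4 mmol/kg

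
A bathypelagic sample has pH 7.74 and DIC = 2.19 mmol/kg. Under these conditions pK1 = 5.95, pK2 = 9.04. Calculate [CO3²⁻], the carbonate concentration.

α₂ = 1 / (1 + [H⁺]/K2 + [H⁺]²/(K1K2)) = 1 / (1 + 10^+1.30 + 10^-0.49)
   = 1 / (1 + 19.953 + 0.32359) = 1/21.276 = 0.04700
[CO3²⁻] = α₂ × DIC = 0.04700 × 2.19 = 0.103 mmol/kg

[CO3²⁻] = 0.103 mmol/kg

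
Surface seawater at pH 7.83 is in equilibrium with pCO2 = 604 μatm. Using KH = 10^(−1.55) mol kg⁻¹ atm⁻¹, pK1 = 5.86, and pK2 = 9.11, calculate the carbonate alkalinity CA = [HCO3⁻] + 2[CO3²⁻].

[CO2*] = KH · pCO2 = 10^(−1.55) × 604×10^-6 = 1.702×10^-5 mol/kg
α₀ = 1/(1 + K1/[H⁺] + K1K2/[H⁺]²) = 1/(1 + 10^+1.97 + 10^+0.69) = 0.01008
DIC = [CO2*]/α₀ = 1.702×10^-5 / 0.01008 = 1.689 mmol/kg
CA = (α₁ + 2α₂)·DIC = (0.9406 + 2×0.04936) × 1.689 = 1.76 mmol/kg

CA = 1.76 mmol/kg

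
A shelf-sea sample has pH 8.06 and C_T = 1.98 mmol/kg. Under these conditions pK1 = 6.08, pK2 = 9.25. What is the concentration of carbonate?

[CO3²⁻] = 0.119 mmol/kg

α₂ = 1 / (1 + [H⁺]/K2 + [H⁺]²/(K1K2)) = 1 / (1 + 10^+1.19 + 10^-0.79)
   = 1 / (1 + 15.488 + 0.16218) = 1/16.650 = 0.06006
[CO3²⁻] = α₂ × DIC = 0.06006 × 1.98 = 0.119 mmol/kg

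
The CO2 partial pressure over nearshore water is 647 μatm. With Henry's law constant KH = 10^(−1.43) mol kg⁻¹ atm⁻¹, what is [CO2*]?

KH = 10^(−1.43) = 3.715×10^-2 mol kg⁻¹ atm⁻¹
[CO2*] = KH · pCO2 = 3.715×10^-2 × 647×10^-6 atm = 2.40×10^-5 mol/kg

[CO2*] = 24.0 μmol/kg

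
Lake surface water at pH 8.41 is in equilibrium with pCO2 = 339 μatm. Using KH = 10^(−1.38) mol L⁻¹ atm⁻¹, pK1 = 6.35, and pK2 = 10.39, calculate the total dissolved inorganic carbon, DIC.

DIC = 1.65 mmol/L

[CO2*] = KH · pCO2 = 10^(−1.38) × 339×10^-6 = 1.413×10^-5 mol/L
α₀ = 1/(1 + K1/[H⁺] + K1K2/[H⁺]²) = 1/(1 + 10^+2.06 + 10^+0.08) = 0.008546
DIC = [CO2*]/α₀ = 1.413×10^-5 / 0.008546 = 1.65 mmol/L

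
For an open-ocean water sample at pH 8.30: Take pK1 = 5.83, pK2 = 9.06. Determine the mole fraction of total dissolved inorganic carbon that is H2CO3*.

α₀ = 0.00288

α₀ = 1 / (1 + K1/[H⁺] + K1K2/[H⁺]²) = 1 / (1 + 10^+2.47 + 10^+1.71)
   = 1 / (1 + 295.12 + 51.286) = 1/347.41 = 0.002878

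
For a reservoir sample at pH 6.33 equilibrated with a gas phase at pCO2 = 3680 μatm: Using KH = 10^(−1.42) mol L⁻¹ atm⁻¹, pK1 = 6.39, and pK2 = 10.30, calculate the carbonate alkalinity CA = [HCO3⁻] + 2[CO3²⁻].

[CO2*] = KH · pCO2 = 10^(−1.42) × 3680×10^-6 = 1.399×10^-4 mol/L
α₀ = 1/(1 + K1/[H⁺] + K1K2/[H⁺]²) = 1/(1 + 10^-0.06 + 10^-4.03) = 0.5345
DIC = [CO2*]/α₀ = 1.399×10^-4 / 0.5345 = 0.2618 mmol/L
CA = (α₁ + 2α₂)·DIC = (0.4655 + 2×4.988×10^-5) × 0.2618 = 0.122 mmol/L

CA = 0.122 mmol/L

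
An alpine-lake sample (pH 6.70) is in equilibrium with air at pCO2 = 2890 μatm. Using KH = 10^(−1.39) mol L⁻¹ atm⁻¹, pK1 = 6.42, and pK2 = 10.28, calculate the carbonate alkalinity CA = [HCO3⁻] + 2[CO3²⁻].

CA = 0.224 mmol/L

[CO2*] = KH · pCO2 = 10^(−1.39) × 2890×10^-6 = 1.177×10^-4 mol/L
α₀ = 1/(1 + K1/[H⁺] + K1K2/[H⁺]²) = 1/(1 + 10^+0.28 + 10^-3.30) = 0.3441
DIC = [CO2*]/α₀ = 1.177×10^-4 / 0.3441 = 0.3421 mmol/L
CA = (α₁ + 2α₂)·DIC = (0.6557 + 2×0.0001725) × 0.3421 = 0.224 mmol/L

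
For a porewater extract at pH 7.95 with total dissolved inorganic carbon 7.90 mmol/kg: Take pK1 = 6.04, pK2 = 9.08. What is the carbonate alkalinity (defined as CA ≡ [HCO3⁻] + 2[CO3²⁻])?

CA = [HCO3⁻] + 2[CO3²⁻] = (α₁ + 2α₂)·DIC
At pH 7.95: [H⁺]/K1 = 10^-1.91 = 0.012303, K2/[H⁺] = 10^-1.13 = 0.074131
α₁ = 1/(1 + 0.012303 + 0.074131) = 1/1.0864 = 0.9204; α₂ = α₁·K2/[H⁺] = 0.06823
α₁ + 2α₂ = 1.0569
CA = 1.0569 × 7.90 = 8.35 mmol/kg

CA = 8.35 mmol/kg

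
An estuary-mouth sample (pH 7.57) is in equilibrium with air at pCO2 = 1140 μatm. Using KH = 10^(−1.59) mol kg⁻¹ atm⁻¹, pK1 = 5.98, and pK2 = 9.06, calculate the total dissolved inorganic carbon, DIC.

DIC = 1.21 mmol/kg

[CO2*] = KH · pCO2 = 10^(−1.59) × 1140×10^-6 = 2.930×10^-5 mol/kg
α₀ = 1/(1 + K1/[H⁺] + K1K2/[H⁺]²) = 1/(1 + 10^+1.59 + 10^+0.10) = 0.02429
DIC = [CO2*]/α₀ = 2.930×10^-5 / 0.02429 = 1.21 mmol/kg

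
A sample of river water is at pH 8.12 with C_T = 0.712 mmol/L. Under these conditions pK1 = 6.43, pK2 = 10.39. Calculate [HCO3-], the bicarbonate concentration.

α₁ = 1 / (1 + [H⁺]/K1 + K2/[H⁺]) = 1 / (1 + 10^-1.69 + 10^-2.27)
   = 1 / (1 + 0.020417 + 0.0053703) = 1/1.0258 = 0.9749
[HCO3⁻] = α₁ × DIC = 0.9749 × 0.712 = 0.694 mmol/L

[HCO3⁻] = 0.694 mmol/L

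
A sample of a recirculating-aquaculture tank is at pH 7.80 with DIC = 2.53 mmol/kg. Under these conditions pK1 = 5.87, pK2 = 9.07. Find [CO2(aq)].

α₀ = 1 / (1 + K1/[H⁺] + K1K2/[H⁺]²) = 1 / (1 + 10^+1.93 + 10^+0.66)
   = 1 / (1 + 85.114 + 4.5709) = 1/90.685 = 0.01103
[CO2*] = α₀ × DIC = 0.01103 × 2.53 = 0.0279 mmol/kg

[CO2*] = 0.0279 mmol/kg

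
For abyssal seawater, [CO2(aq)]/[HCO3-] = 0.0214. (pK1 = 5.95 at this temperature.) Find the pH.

From K1 = [H⁺][HCO3-]/[CO2(aq)]:  pH = pK1 − log₁₀([CO2(aq)]/[HCO3-])
log₁₀(0.0214) = -1.670
pH = 5.95 − (-1.670) = 7.62

pH = 7.62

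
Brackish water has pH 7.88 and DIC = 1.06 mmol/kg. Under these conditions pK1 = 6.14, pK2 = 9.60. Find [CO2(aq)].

[CO2*] = 18.6 μmol/kg

α₀ = 1 / (1 + K1/[H⁺] + K1K2/[H⁺]²) = 1 / (1 + 10^+1.74 + 10^+0.02)
   = 1 / (1 + 54.954 + 1.0471) = 1/57.001 = 0.01754
[CO2*] = α₀ × DIC = 0.01754 × 1.06 = 0.0186 mmol/kg = 18.6 μmol/kg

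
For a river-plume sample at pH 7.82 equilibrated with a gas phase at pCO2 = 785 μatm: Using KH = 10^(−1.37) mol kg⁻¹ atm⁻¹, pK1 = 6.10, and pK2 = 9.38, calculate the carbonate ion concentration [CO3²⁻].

[CO3²⁻] = 0.0484 mmol/kg

[CO2*] = KH · pCO2 = 10^(−1.37) × 785×10^-6 = 3.349×10^-5 mol/kg
α₀ = 1/(1 + K1/[H⁺] + K1K2/[H⁺]²) = 1/(1 + 10^+1.72 + 10^+0.16) = 0.01821
DIC = [CO2*]/α₀ = 3.349×10^-5 / 0.01821 = 1.839 mmol/kg
[CO3²⁻] = α₂·DIC; α₂ = 0.02632, so [CO3²⁻] = 0.02632 × 1.839 = 0.0484 mmol/kg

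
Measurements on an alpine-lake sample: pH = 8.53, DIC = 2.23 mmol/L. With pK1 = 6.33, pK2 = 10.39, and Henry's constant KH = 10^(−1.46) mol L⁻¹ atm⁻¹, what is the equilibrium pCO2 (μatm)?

α₀ = 1 / (1 + K1/[H⁺] + K1K2/[H⁺]²) = 1 / (1 + 10^+2.20 + 10^+0.34)
   = 1 / (1 + 158.49 + 2.1878) = 1/161.68 = 0.006185
[CO2*] = α₀ × DIC = 0.006185 × 2.23 = 0.01379 mmol/L = 13.79 μmol/L
pCO2 = [CO2*]/KH = 1.379×10^-5 / 3.467×10^-2 = 398 μatm

pCO2 = 398 μatm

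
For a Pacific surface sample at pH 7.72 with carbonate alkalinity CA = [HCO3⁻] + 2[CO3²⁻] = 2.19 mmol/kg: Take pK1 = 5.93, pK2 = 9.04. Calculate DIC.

CA = [HCO3⁻] + 2[CO3²⁻] = (α₁ + 2α₂)·DIC
At pH 7.72: [H⁺]/K1 = 10^-1.79 = 0.016218, K2/[H⁺] = 10^-1.32 = 0.047863
α₁ = 1/(1 + 0.016218 + 0.047863) = 1/1.0641 = 0.9398; α₂ = α₁·K2/[H⁺] = 0.04498
α₁ + 2α₂ = 1.0297
DIC = CA / (α₁ + 2α₂) = 2.19 / 1.0297 = 2.13 mmol/kg

DIC = 2.13 mmol/kg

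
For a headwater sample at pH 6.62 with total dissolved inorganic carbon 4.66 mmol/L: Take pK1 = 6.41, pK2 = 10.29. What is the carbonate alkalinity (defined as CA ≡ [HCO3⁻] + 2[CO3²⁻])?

CA = [HCO3⁻] + 2[CO3²⁻] = (α₁ + 2α₂)·DIC
At pH 6.62: [H⁺]/K1 = 10^-0.21 = 0.61660, K2/[H⁺] = 10^-3.67 = 0.00021380
α₁ = 1/(1 + 0.61660 + 0.00021380) = 1/1.6168 = 0.6185; α₂ = α₁·K2/[H⁺] = 0.0001322
α₁ + 2α₂ = 0.6188
CA = 0.6188 × 4.66 = 2.88 mmol/L

CA = 2.88 mmol/L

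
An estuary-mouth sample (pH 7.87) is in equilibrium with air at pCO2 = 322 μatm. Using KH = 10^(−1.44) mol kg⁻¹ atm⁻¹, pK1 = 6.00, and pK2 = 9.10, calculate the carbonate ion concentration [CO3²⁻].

[CO2*] = KH · pCO2 = 10^(−1.44) × 322×10^-6 = 1.169×10^-5 mol/kg
α₀ = 1/(1 + K1/[H⁺] + K1K2/[H⁺]²) = 1/(1 + 10^+1.87 + 10^+0.64) = 0.01258
DIC = [CO2*]/α₀ = 1.169×10^-5 / 0.01258 = 0.9294 mmol/kg
[CO3²⁻] = α₂·DIC; α₂ = 0.05491, so [CO3²⁻] = 0.05491 × 0.9294 = 0.0510 mmol/kg

[CO3²⁻] = 0.0510 mmol/kg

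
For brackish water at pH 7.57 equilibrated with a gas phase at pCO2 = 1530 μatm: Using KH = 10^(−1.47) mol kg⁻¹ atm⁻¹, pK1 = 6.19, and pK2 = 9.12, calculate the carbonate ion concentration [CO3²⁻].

[CO2*] = KH · pCO2 = 10^(−1.47) × 1530×10^-6 = 5.184×10^-5 mol/kg
α₀ = 1/(1 + K1/[H⁺] + K1K2/[H⁺]²) = 1/(1 + 10^+1.38 + 10^-0.17) = 0.03896
DIC = [CO2*]/α₀ = 5.184×10^-5 / 0.03896 = 1.331 mmol/kg
[CO3²⁻] = α₂·DIC; α₂ = 0.02634, so [CO3²⁻] = 0.02634 × 1.331 = 0.0351 mmol/kg

[CO3²⁻] = 0.0351 mmol/kg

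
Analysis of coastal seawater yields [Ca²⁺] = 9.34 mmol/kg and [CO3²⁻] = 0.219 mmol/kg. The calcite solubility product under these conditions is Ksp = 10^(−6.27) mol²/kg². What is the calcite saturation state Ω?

Ksp = 10^(−6.27) = 5.370×10^-7
Ω = [Ca²⁺][CO3²⁻]/Ksp = (9.34×10^-3)(0.219×10^-3) / 5.370×10^-7 = 3.81

Ω = 3.81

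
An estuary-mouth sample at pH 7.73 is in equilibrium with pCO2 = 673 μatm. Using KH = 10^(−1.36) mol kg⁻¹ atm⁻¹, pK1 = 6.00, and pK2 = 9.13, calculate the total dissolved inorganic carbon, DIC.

[CO2*] = KH · pCO2 = 10^(−1.36) × 673×10^-6 = 2.938×10^-5 mol/kg
α₀ = 1/(1 + K1/[H⁺] + K1K2/[H⁺]²) = 1/(1 + 10^+1.73 + 10^+0.33) = 0.01759
DIC = [CO2*]/α₀ = 2.938×10^-5 / 0.01759 = 1.67 mmol/kg

DIC = 1.67 mmol/kg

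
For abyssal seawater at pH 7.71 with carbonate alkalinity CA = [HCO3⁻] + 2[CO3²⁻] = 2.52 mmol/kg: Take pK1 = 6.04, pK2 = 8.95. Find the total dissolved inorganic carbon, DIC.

DIC = 2.44 mmol/kg

CA = [HCO3⁻] + 2[CO3²⁻] = (α₁ + 2α₂)·DIC
At pH 7.71: [H⁺]/K1 = 10^-1.67 = 0.021380, K2/[H⁺] = 10^-1.24 = 0.057544
α₁ = 1/(1 + 0.021380 + 0.057544) = 1/1.0789 = 0.9268; α₂ = α₁·K2/[H⁺] = 0.05333
α₁ + 2α₂ = 1.0335
DIC = CA / (α₁ + 2α₂) = 2.52 / 1.0335 = 2.44 mmol/kg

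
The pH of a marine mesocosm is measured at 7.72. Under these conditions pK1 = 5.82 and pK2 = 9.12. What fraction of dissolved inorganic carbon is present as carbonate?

α₂ = 0.0378

α₂ = 1 / (1 + [H⁺]/K2 + [H⁺]²/(K1K2)) = 1 / (1 + 10^+1.40 + 10^-0.50)
   = 1 / (1 + 25.119 + 0.31623) = 1/26.435 = 0.03783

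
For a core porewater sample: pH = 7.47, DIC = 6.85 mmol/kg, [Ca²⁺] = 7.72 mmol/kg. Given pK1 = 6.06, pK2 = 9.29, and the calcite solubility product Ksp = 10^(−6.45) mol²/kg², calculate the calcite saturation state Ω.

α₂ = 1 / (1 + [H⁺]/K2 + [H⁺]²/(K1K2)) = 1 / (1 + 10^+1.82 + 10^+0.41)
   = 1 / (1 + 66.069 + 2.5704) = 1/69.640 = 0.01436
[CO3²⁻] = α₂ × DIC = 0.01436 × 6.85 = 0.09836 mmol/kg
Ksp = 10^(−6.45) = 3.548×10^-7
Ω = [Ca²⁺][CO3²⁻]/Ksp = (7.72×10^-3)(9.836×10^-5) / 3.548×10^-7 = 2.14

Ω = 2.14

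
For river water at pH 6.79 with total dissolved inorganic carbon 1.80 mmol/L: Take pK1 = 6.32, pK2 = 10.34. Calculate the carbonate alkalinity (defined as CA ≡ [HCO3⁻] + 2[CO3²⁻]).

CA = 1.34 mmol/L

CA = [HCO3⁻] + 2[CO3²⁻] = (α₁ + 2α₂)·DIC
At pH 6.79: [H⁺]/K1 = 10^-0.47 = 0.33884, K2/[H⁺] = 10^-3.55 = 0.00028184
α₁ = 1/(1 + 0.33884 + 0.00028184) = 1/1.3391 = 0.7468; α₂ = α₁·K2/[H⁺] = 0.0002105
α₁ + 2α₂ = 0.7472
CA = 0.7472 × 1.80 = 1.34 mmol/L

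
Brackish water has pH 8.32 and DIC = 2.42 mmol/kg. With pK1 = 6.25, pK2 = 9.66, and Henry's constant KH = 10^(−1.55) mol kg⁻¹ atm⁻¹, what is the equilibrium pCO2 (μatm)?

α₀ = 1 / (1 + K1/[H⁺] + K1K2/[H⁺]²) = 1 / (1 + 10^+2.07 + 10^+0.73)
   = 1 / (1 + 117.49 + 5.3703) = 1/123.86 = 0.008074
[CO2*] = α₀ × DIC = 0.008074 × 2.42 = 0.01954 mmol/kg = 19.54 μmol/kg
pCO2 = [CO2*]/KH = 1.954×10^-5 / 2.818×10^-2 = 693 μatm

pCO2 = 693 μatm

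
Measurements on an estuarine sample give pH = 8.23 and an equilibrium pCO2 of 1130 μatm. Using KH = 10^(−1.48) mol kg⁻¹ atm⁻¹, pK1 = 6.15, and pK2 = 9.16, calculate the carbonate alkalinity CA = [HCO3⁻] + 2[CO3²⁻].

CA = 5.56 mmol/kg

[CO2*] = KH · pCO2 = 10^(−1.48) × 1130×10^-6 = 3.742×10^-5 mol/kg
α₀ = 1/(1 + K1/[H⁺] + K1K2/[H⁺]²) = 1/(1 + 10^+2.08 + 10^+1.15) = 0.007388
DIC = [CO2*]/α₀ = 3.742×10^-5 / 0.007388 = 5.065 mmol/kg
CA = (α₁ + 2α₂)·DIC = (0.8883 + 2×0.1044) × 5.065 = 5.56 mmol/kg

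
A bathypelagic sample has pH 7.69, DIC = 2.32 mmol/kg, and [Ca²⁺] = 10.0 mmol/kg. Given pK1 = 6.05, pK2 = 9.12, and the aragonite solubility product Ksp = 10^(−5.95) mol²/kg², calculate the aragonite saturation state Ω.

α₂ = 1 / (1 + [H⁺]/K2 + [H⁺]²/(K1K2)) = 1 / (1 + 10^+1.43 + 10^-0.21)
   = 1 / (1 + 26.915 + 0.61660) = 1/28.532 = 0.03505
[CO3²⁻] = α₂ × DIC = 0.03505 × 2.32 = 0.08131 mmol/kg
Ksp = 10^(−5.95) = 1.122×10^-6
Ω = [Ca²⁺][CO3²⁻]/Ksp = (10.0×10^-3)(8.131×10^-5) / 1.122×10^-6 = 0.725

Ω = 0.725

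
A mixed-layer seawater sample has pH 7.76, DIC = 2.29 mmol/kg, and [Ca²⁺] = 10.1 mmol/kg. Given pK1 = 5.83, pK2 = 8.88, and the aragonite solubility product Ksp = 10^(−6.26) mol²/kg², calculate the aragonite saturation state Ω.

Ω = 2.94

α₂ = 1 / (1 + [H⁺]/K2 + [H⁺]²/(K1K2)) = 1 / (1 + 10^+1.12 + 10^-0.81)
   = 1 / (1 + 13.183 + 0.15488) = 1/14.337 = 0.06975
[CO3²⁻] = α₂ × DIC = 0.06975 × 2.29 = 0.1597 mmol/kg
Ksp = 10^(−6.26) = 5.495×10^-7
Ω = [Ca²⁺][CO3²⁻]/Ksp = (10.1×10^-3)(1.597×10^-4) / 5.495×10^-7 = 2.94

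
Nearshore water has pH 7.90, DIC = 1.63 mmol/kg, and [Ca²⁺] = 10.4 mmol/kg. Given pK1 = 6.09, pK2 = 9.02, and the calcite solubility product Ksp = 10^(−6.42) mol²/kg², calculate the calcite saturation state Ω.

Ω = 3.10

α₂ = 1 / (1 + [H⁺]/K2 + [H⁺]²/(K1K2)) = 1 / (1 + 10^+1.12 + 10^-0.69)
   = 1 / (1 + 13.183 + 0.20417) = 1/14.387 = 0.06951
[CO3²⁻] = α₂ × DIC = 0.06951 × 1.63 = 0.1133 mmol/kg
Ksp = 10^(−6.42) = 3.802×10^-7
Ω = [Ca²⁺][CO3²⁻]/Ksp = (10.4×10^-3)(1.133×10^-4) / 3.802×10^-7 = 3.10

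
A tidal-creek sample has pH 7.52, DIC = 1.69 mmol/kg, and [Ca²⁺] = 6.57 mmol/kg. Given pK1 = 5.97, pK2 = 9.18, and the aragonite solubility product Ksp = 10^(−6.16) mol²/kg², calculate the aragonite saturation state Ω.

α₂ = 1 / (1 + [H⁺]/K2 + [H⁺]²/(K1K2)) = 1 / (1 + 10^+1.66 + 10^+0.11)
   = 1 / (1 + 45.709 + 1.2882) = 1/47.997 = 0.02083
[CO3²⁻] = α₂ × DIC = 0.02083 × 1.69 = 0.03521 mmol/kg
Ksp = 10^(−6.16) = 6.918×10^-7
Ω = [Ca²⁺][CO3²⁻]/Ksp = (6.57×10^-3)(3.521×10^-5) / 6.918×10^-7 = 0.334

Ω = 0.334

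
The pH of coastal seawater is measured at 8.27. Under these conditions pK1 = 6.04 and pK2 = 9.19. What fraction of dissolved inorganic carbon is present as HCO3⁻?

α₁ = 1 / (1 + [H⁺]/K1 + K2/[H⁺]) = 1 / (1 + 10^-2.23 + 10^-0.92)
   = 1 / (1 + 0.0058884 + 0.12023) = 1/1.1261 = 0.8880

α₁ = 0.888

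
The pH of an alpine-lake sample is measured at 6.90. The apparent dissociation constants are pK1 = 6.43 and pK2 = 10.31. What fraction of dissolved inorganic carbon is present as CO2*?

α₀ = 0.253

α₀ = 1 / (1 + K1/[H⁺] + K1K2/[H⁺]²) = 1 / (1 + 10^+0.47 + 10^-2.94)
   = 1 / (1 + 2.9512 + 0.0011482) = 1/3.9524 = 0.2530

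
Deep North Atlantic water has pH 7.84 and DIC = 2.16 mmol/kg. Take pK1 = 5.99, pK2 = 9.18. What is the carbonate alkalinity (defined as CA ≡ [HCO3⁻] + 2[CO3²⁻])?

CA = [HCO3⁻] + 2[CO3²⁻] = (α₁ + 2α₂)·DIC
At pH 7.84: [H⁺]/K1 = 10^-1.85 = 0.014125, K2/[H⁺] = 10^-1.34 = 0.045709
α₁ = 1/(1 + 0.014125 + 0.045709) = 1/1.0598 = 0.9435; α₂ = α₁·K2/[H⁺] = 0.04313
α₁ + 2α₂ = 1.0298
CA = 1.0298 × 2.16 = 2.22 mmol/kg

CA = 2.22 mmol/kg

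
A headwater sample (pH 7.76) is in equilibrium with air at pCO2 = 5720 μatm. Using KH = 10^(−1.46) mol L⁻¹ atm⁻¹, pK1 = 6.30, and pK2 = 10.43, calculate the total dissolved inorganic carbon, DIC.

[CO2*] = KH · pCO2 = 10^(−1.46) × 5720×10^-6 = 1.983×10^-4 mol/L
α₀ = 1/(1 + K1/[H⁺] + K1K2/[H⁺]²) = 1/(1 + 10^+1.46 + 10^-1.21) = 0.03344
DIC = [CO2*]/α₀ = 1.983×10^-4 / 0.03344 = 5.93 mmol/L

DIC = 5.93 mmol/L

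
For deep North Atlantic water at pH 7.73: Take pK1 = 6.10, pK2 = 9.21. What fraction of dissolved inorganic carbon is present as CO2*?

α₀ = 0.0222

α₀ = 1 / (1 + K1/[H⁺] + K1K2/[H⁺]²) = 1 / (1 + 10^+1.63 + 10^+0.15)
   = 1 / (1 + 42.658 + 1.4125) = 1/45.070 = 0.02219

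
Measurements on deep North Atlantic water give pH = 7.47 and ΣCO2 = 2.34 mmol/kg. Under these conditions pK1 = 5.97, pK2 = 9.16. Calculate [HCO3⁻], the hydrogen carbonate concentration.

[HCO3⁻] = 2.22 mmol/kg

α₁ = 1 / (1 + [H⁺]/K1 + K2/[H⁺]) = 1 / (1 + 10^-1.50 + 10^-1.69)
   = 1 / (1 + 0.031623 + 0.020417) = 1/1.0520 = 0.9505
[HCO3⁻] = α₁ × DIC = 0.9505 × 2.34 = 2.22 mmol/kg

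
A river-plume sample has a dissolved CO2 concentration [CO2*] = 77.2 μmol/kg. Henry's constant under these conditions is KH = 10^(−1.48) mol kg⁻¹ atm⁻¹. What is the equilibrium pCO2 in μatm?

pCO2 = 2330 μatm

KH = 10^(−1.48) = 3.311×10^-2 mol kg⁻¹ atm⁻¹
pCO2 = [CO2*]/KH = 77.2×10^-6 / 3.311×10^-2 = 2.33×10^-3 atm = 2330 μatm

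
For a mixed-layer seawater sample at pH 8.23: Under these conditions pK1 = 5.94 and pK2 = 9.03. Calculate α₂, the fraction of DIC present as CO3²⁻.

α₂ = 1 / (1 + [H⁺]/K2 + [H⁺]²/(K1K2)) = 1 / (1 + 10^+0.80 + 10^-1.49)
   = 1 / (1 + 6.3096 + 0.032359) = 1/7.3419 = 0.1362

α₂ = 0.136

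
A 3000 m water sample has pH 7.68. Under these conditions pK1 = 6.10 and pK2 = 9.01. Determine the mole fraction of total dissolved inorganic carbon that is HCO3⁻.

α₁ = 1 / (1 + [H⁺]/K1 + K2/[H⁺]) = 1 / (1 + 10^-1.58 + 10^-1.33)
   = 1 / (1 + 0.026303 + 0.046774) = 1/1.0731 = 0.9319

α₁ = 0.932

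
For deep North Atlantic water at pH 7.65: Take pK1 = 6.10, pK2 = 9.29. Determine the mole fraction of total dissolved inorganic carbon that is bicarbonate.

α₁ = 0.951

α₁ = 1 / (1 + [H⁺]/K1 + K2/[H⁺]) = 1 / (1 + 10^-1.55 + 10^-1.64)
   = 1 / (1 + 0.028184 + 0.022909) = 1/1.0511 = 0.9514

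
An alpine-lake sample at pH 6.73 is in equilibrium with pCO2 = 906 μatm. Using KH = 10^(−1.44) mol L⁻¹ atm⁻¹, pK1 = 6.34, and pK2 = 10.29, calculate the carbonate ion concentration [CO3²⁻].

[CO2*] = KH · pCO2 = 10^(−1.44) × 906×10^-6 = 3.289×10^-5 mol/L
α₀ = 1/(1 + K1/[H⁺] + K1K2/[H⁺]²) = 1/(1 + 10^+0.39 + 10^-3.17) = 0.2894
DIC = [CO2*]/α₀ = 3.289×10^-5 / 0.2894 = 0.1137 mmol/L
[CO3²⁻] = α₂·DIC; α₂ = 0.0001957, so [CO3²⁻] = 0.0001957 × 0.1137 = 2.22×10^-5 mmol/L = 0.0222 μmol/L

[CO3²⁻] = 0.0222 μmol/L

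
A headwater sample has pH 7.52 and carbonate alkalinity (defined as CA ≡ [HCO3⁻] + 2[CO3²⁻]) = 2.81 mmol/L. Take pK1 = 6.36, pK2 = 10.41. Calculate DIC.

DIC = 3.00 mmol/L

CA = [HCO3⁻] + 2[CO3²⁻] = (α₁ + 2α₂)·DIC
At pH 7.52: [H⁺]/K1 = 10^-1.16 = 0.069183, K2/[H⁺] = 10^-2.89 = 0.0012882
α₁ = 1/(1 + 0.069183 + 0.0012882) = 1/1.0705 = 0.9342; α₂ = α₁·K2/[H⁺] = 0.001203
α₁ + 2α₂ = 0.9366
DIC = CA / (α₁ + 2α₂) = 2.81 / 0.9366 = 3.00 mmol/L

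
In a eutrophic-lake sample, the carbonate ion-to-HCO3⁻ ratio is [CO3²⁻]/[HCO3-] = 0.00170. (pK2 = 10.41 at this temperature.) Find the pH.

pH = 7.64

From K2 = [H⁺][CO3²⁻]/[HCO3-]:  pH = pK2 + log₁₀([CO3²⁻]/[HCO3-])
log₁₀(0.00170) = -2.770
pH = 10.41 + (-2.770) = 7.64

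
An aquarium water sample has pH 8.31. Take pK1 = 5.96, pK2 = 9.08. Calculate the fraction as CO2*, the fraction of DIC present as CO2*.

α₀ = 0.00380

α₀ = 1 / (1 + K1/[H⁺] + K1K2/[H⁺]²) = 1 / (1 + 10^+2.35 + 10^+1.58)
   = 1 / (1 + 223.87 + 38.019) = 1/262.89 = 0.003804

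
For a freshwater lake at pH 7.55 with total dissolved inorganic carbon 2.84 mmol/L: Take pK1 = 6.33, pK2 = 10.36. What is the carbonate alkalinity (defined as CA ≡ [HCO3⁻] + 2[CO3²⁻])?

CA = [HCO3⁻] + 2[CO3²⁻] = (α₁ + 2α₂)·DIC
At pH 7.55: [H⁺]/K1 = 10^-1.22 = 0.060256, K2/[H⁺] = 10^-2.81 = 0.0015488
α₁ = 1/(1 + 0.060256 + 0.0015488) = 1/1.0618 = 0.9418; α₂ = α₁·K2/[H⁺] = 0.001459
α₁ + 2α₂ = 0.9447
CA = 0.9447 × 2.84 = 2.68 mmol/L

CA = 2.68 mmol/L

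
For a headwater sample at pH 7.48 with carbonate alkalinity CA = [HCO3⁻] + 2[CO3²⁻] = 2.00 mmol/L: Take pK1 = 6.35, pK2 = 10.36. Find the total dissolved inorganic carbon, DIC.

CA = [HCO3⁻] + 2[CO3²⁻] = (α₁ + 2α₂)·DIC
At pH 7.48: [H⁺]/K1 = 10^-1.13 = 0.074131, K2/[H⁺] = 10^-2.88 = 0.0013183
α₁ = 1/(1 + 0.074131 + 0.0013183) = 1/1.0754 = 0.9298; α₂ = α₁·K2/[H⁺] = 0.001226
α₁ + 2α₂ = 0.9323
DIC = CA / (α₁ + 2α₂) = 2.00 / 0.9323 = 2.15 mmol/L

DIC = 2.15 mmol/L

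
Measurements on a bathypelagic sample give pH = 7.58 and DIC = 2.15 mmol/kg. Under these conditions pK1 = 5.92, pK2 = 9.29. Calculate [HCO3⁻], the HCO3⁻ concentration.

α₁ = 1 / (1 + [H⁺]/K1 + K2/[H⁺]) = 1 / (1 + 10^-1.66 + 10^-1.71)
   = 1 / (1 + 0.021878 + 0.019498) = 1/1.0414 = 0.9603
[HCO3⁻] = α₁ × DIC = 0.9603 × 2.15 = 2.06 mmol/kg

[HCO3⁻] = 2.06 mmol/kg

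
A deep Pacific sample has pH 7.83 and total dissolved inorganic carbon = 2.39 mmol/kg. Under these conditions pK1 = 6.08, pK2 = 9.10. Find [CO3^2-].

α₂ = 1 / (1 + [H⁺]/K2 + [H⁺]²/(K1K2)) = 1 / (1 + 10^+1.27 + 10^-0.48)
   = 1 / (1 + 18.621 + 0.33113) = 1/19.952 = 0.05012
[CO3²⁻] = α₂ × DIC = 0.05012 × 2.39 = 0.120 mmol/kg

[CO3²⁻] = 0.120 mmol/kg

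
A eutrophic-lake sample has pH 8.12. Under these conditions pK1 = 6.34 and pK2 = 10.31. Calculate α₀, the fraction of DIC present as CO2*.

α₀ = 1 / (1 + K1/[H⁺] + K1K2/[H⁺]²) = 1 / (1 + 10^+1.78 + 10^-0.41)
   = 1 / (1 + 60.256 + 0.38905) = 1/61.645 = 0.01622

α₀ = 0.0162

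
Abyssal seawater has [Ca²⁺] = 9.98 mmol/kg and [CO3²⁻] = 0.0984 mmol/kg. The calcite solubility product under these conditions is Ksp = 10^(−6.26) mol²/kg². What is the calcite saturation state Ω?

Ω = 1.79

Ksp = 10^(−6.26) = 5.495×10^-7
Ω = [Ca²⁺][CO3²⁻]/Ksp = (9.98×10^-3)(0.0984×10^-3) / 5.495×10^-7 = 1.79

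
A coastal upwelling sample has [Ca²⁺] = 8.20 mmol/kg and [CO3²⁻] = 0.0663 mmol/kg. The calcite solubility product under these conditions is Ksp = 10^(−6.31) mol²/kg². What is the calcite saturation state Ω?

Ksp = 10^(−6.31) = 4.898×10^-7
Ω = [Ca²⁺][CO3²⁻]/Ksp = (8.20×10^-3)(0.0663×10^-3) / 4.898×10^-7 = 1.11

Ω = 1.11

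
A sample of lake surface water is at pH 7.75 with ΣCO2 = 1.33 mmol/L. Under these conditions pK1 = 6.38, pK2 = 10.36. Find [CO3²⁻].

α₂ = 1 / (1 + [H⁺]/K2 + [H⁺]²/(K1K2)) = 1 / (1 + 10^+2.61 + 10^+1.24)
   = 1 / (1 + 407.38 + 17.378) = 1/425.76 = 0.002349
[CO3²⁻] = α₂ × DIC = 0.002349 × 1.33 = 0.00312 mmol/L = 3.12 μmol/L

[CO3²⁻] = 3.12 μmol/L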